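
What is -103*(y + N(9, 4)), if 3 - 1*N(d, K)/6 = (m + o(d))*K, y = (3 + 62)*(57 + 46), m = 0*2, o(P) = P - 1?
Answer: -671663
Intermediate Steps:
o(P) = -1 + P
m = 0
y = 6695 (y = 65*103 = 6695)
N(d, K) = 18 - 6*K*(-1 + d) (N(d, K) = 18 - 6*(0 + (-1 + d))*K = 18 - 6*(-1 + d)*K = 18 - 6*K*(-1 + d))
-103*(y + N(9, 4)) = -103*(6695 + (18 - 6*4*(-1 + 9))) = -103*(6695 + (18 - 6*4*8)) = -103*(6695 + (18 - 192)) = -103*(6695 - 174) = -103*6521 = -671663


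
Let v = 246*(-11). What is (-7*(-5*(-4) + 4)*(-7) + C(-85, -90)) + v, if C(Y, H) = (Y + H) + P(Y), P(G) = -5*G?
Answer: -1280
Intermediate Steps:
v = -2706
C(Y, H) = H - 4*Y (C(Y, H) = (Y + H) - 5*Y = (H + Y) - 5*Y = H - 4*Y)
(-7*(-5*(-4) + 4)*(-7) + C(-85, -90)) + v = (-7*(-5*(-4) + 4)*(-7) + (-90 - 4*(-85))) - 2706 = (-7*(20 + 4)*(-7) + (-90 + 340)) - 2706 = (-7*24*(-7) + 250) - 2706 = (-168*(-7) + 250) - 2706 = (1176 + 250) - 2706 = 1426 - 2706 = -1280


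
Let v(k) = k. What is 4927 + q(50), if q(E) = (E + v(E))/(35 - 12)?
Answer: 113421/23 ≈ 4931.3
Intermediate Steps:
q(E) = 2*E/23 (q(E) = (E + E)/(35 - 12) = (2*E)/23 = (2*E)*(1/23) = 2*E/23)
4927 + q(50) = 4927 + (2/23)*50 = 4927 + 100/23 = 113421/23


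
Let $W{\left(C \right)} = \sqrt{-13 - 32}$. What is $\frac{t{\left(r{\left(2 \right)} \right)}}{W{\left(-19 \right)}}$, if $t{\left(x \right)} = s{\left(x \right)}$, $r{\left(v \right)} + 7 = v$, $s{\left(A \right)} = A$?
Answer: $\frac{i \sqrt{5}}{3} \approx 0.74536 i$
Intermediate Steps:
$r{\left(v \right)} = -7 + v$
$t{\left(x \right)} = x$
$W{\left(C \right)} = 3 i \sqrt{5}$ ($W{\left(C \right)} = \sqrt{-45} = 3 i \sqrt{5}$)
$\frac{t{\left(r{\left(2 \right)} \right)}}{W{\left(-19 \right)}} = \frac{-7 + 2}{3 i \sqrt{5}} = - 5 \left(- \frac{i \sqrt{5}}{15}\right) = \frac{i \sqrt{5}}{3}$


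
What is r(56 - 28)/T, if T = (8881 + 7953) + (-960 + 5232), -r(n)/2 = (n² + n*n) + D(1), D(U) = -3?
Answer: -1565/10553 ≈ -0.14830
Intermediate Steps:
r(n) = 6 - 4*n² (r(n) = -2*((n² + n*n) - 3) = -2*((n² + n²) - 3) = -2*(2*n² - 3) = -2*(-3 + 2*n²) = 6 - 4*n²)
T = 21106 (T = 16834 + 4272 = 21106)
r(56 - 28)/T = (6 - 4*(56 - 28)²)/21106 = (6 - 4*28²)*(1/21106) = (6 - 4*784)*(1/21106) = (6 - 3136)*(1/21106) = -3130*1/21106 = -1565/10553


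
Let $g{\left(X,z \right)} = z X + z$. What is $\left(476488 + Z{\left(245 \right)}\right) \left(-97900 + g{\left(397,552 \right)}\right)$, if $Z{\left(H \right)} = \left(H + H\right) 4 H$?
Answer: $116520771648$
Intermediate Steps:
$Z{\left(H \right)} = 8 H^{2}$ ($Z{\left(H \right)} = 2 H 4 H = 8 H H = 8 H^{2}$)
$g{\left(X,z \right)} = z + X z$ ($g{\left(X,z \right)} = X z + z = z + X z$)
$\left(476488 + Z{\left(245 \right)}\right) \left(-97900 + g{\left(397,552 \right)}\right) = \left(476488 + 8 \cdot 245^{2}\right) \left(-97900 + 552 \left(1 + 397\right)\right) = \left(476488 + 8 \cdot 60025\right) \left(-97900 + 552 \cdot 398\right) = \left(476488 + 480200\right) \left(-97900 + 219696\right) = 956688 \cdot 121796 = 116520771648$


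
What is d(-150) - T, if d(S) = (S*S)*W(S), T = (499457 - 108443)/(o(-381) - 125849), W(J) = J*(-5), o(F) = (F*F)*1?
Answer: 162944804493/9656 ≈ 1.6875e+7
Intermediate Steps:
o(F) = F² (o(F) = F²*1 = F²)
W(J) = -5*J
T = 195507/9656 (T = (499457 - 108443)/((-381)² - 125849) = 391014/(145161 - 125849) = 391014/19312 = 391014*(1/19312) = 195507/9656 ≈ 20.247)
d(S) = -5*S³ (d(S) = (S*S)*(-5*S) = S²*(-5*S) = -5*S³)
d(-150) - T = -5*(-150)³ - 1*195507/9656 = -5*(-3375000) - 195507/9656 = 16875000 - 195507/9656 = 162944804493/9656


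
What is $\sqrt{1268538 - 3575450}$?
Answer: $4 i \sqrt{144182} \approx 1518.9 i$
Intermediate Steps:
$\sqrt{1268538 - 3575450} = \sqrt{-2306912} = 4 i \sqrt{144182}$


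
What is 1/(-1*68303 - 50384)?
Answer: -1/118687 ≈ -8.4255e-6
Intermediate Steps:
1/(-1*68303 - 50384) = 1/(-68303 - 50384) = 1/(-118687) = -1/118687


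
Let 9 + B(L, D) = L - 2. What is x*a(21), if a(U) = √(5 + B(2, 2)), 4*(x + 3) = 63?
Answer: 51*I/2 ≈ 25.5*I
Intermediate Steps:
x = 51/4 (x = -3 + (¼)*63 = -3 + 63/4 = 51/4 ≈ 12.750)
B(L, D) = -11 + L (B(L, D) = -9 + (L - 2) = -9 + (-2 + L) = -11 + L)
a(U) = 2*I (a(U) = √(5 + (-11 + 2)) = √(5 - 9) = √(-4) = 2*I)
x*a(21) = 51*(2*I)/4 = 51*I/2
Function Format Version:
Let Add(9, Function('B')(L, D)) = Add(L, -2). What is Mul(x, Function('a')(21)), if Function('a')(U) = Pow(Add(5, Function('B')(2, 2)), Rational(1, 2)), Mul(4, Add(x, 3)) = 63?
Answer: Mul(Rational(51, 2), I) ≈ Mul(25.500, I)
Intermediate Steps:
x = Rational(51, 4) (x = Add(-3, Mul(Rational(1, 4), 63)) = Add(-3, Rational(63, 4)) = Rational(51, 4) ≈ 12.750)
Function('B')(L, D) = Add(-11, L) (Function('B')(L, D) = Add(-9, Add(L, -2)) = Add(-9, Add(-2, L)) = Add(-11, L))
Function('a')(U) = Mul(2, I) (Function('a')(U) = Pow(Add(5, Add(-11, 2)), Rational(1, 2)) = Pow(Add(5, -9), Rational(1, 2)) = Pow(-4, Rational(1, 2)) = Mul(2, I))
Mul(x, Function('a')(21)) = Mul(Rational(51, 4), Mul(2, I)) = Mul(Rational(51, 2), I)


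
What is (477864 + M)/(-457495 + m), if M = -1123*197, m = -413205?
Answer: -256633/870700 ≈ -0.29474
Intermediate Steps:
M = -221231
(477864 + M)/(-457495 + m) = (477864 - 221231)/(-457495 - 413205) = 256633/(-870700) = 256633*(-1/870700) = -256633/870700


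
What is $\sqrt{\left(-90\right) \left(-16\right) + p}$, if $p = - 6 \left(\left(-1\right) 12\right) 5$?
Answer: $30 \sqrt{2} \approx 42.426$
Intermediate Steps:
$p = 360$ ($p = \left(-6\right) \left(-12\right) 5 = 72 \cdot 5 = 360$)
$\sqrt{\left(-90\right) \left(-16\right) + p} = \sqrt{\left(-90\right) \left(-16\right) + 360} = \sqrt{1440 + 360} = \sqrt{1800} = 30 \sqrt{2}$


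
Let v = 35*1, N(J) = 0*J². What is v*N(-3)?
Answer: 0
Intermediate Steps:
N(J) = 0
v = 35
v*N(-3) = 35*0 = 0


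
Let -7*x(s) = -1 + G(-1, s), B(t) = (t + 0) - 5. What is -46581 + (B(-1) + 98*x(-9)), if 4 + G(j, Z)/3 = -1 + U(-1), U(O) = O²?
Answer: -46405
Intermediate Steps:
B(t) = -5 + t (B(t) = t - 5 = -5 + t)
G(j, Z) = -12 (G(j, Z) = -12 + 3*(-1 + (-1)²) = -12 + 3*(-1 + 1) = -12 + 3*0 = -12 + 0 = -12)
x(s) = 13/7 (x(s) = -(-1 - 12)/7 = -⅐*(-13) = 13/7)
-46581 + (B(-1) + 98*x(-9)) = -46581 + ((-5 - 1) + 98*(13/7)) = -46581 + (-6 + 182) = -46581 + 176 = -46405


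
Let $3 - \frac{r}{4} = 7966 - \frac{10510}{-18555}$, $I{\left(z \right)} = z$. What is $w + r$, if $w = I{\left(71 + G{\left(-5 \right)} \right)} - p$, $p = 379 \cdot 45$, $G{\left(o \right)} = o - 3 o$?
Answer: $- \frac{181201694}{3711} \approx -48828.0$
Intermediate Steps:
$G{\left(o \right)} = - 2 o$
$p = 17055$
$w = -16974$ ($w = \left(71 - -10\right) - 17055 = \left(71 + 10\right) - 17055 = 81 - 17055 = -16974$)
$r = - \frac{118211180}{3711}$ ($r = 12 - 4 \left(7966 - \frac{10510}{-18555}\right) = 12 - 4 \left(7966 - 10510 \left(- \frac{1}{18555}\right)\right) = 12 - 4 \left(7966 - - \frac{2102}{3711}\right) = 12 - 4 \left(7966 + \frac{2102}{3711}\right) = 12 - \frac{118255712}{3711} = - \frac{118211180}{3711} \approx -31854.0$)
$w + r = -16974 - \frac{118211180}{3711} = - \frac{181201694}{3711}$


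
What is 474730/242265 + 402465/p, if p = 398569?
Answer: 57343168919/19311863757 ≈ 2.9693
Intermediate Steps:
474730/242265 + 402465/p = 474730/242265 + 402465/398569 = 474730*(1/242265) + 402465*(1/398569) = 94946/48453 + 402465/398569 = 57343168919/19311863757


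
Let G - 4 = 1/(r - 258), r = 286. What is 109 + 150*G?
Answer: 10001/14 ≈ 714.36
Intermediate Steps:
G = 113/28 (G = 4 + 1/(286 - 258) = 4 + 1/28 = 113/28 ≈ 4.0357)
109 + 150*G = 109 + 150*(113/28) = 109 + 8475/14 = 10001/14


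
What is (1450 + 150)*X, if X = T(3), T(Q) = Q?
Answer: 4800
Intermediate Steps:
X = 3
(1450 + 150)*X = (1450 + 150)*3 = 1600*3 = 4800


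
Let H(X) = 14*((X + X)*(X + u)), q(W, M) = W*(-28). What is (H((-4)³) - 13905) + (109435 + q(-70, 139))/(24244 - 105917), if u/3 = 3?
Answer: 6913916420/81673 ≈ 84654.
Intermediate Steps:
u = 9 (u = 3*3 = 9)
q(W, M) = -28*W
H(X) = 28*X*(9 + X) (H(X) = 14*((X + X)*(X + 9)) = 14*((2*X)*(9 + X)) = 14*(2*X*(9 + X)) = 28*X*(9 + X))
(H((-4)³) - 13905) + (109435 + q(-70, 139))/(24244 - 105917) = (28*(-4)³*(9 + (-4)³) - 13905) + (109435 - 28*(-70))/(24244 - 105917) = (28*(-64)*(9 - 64) - 13905) + (109435 + 1960)/(-81673) = (28*(-64)*(-55) - 13905) + 111395*(-1/81673) = (98560 - 13905) - 111395/81673 = 84655 - 111395/81673 = 6913916420/81673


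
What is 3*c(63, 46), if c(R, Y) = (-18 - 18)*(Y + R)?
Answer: -11772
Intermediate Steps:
c(R, Y) = -36*R - 36*Y (c(R, Y) = -36*(R + Y) = -36*R - 36*Y)
3*c(63, 46) = 3*(-36*63 - 36*46) = 3*(-2268 - 1656) = 3*(-3924) = -11772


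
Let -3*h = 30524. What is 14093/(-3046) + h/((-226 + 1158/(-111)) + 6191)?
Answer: -12754982849/2013275022 ≈ -6.3354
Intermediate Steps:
h = -30524/3 (h = -⅓*30524 = -30524/3 ≈ -10175.)
14093/(-3046) + h/((-226 + 1158/(-111)) + 6191) = 14093/(-3046) - 30524/(3*((-226 + 1158/(-111)) + 6191)) = 14093*(-1/3046) - 30524/(3*((-226 + 1158*(-1/111)) + 6191)) = -14093/3046 - 30524/(3*((-226 - 386/37) + 6191)) = -14093/3046 - 30524/(3*(-8748/37 + 6191)) = -14093/3046 - 30524/(3*220319/37) = -14093/3046 - 30524/3*37/220319 = -14093/3046 - 1129388/660957 = -12754982849/2013275022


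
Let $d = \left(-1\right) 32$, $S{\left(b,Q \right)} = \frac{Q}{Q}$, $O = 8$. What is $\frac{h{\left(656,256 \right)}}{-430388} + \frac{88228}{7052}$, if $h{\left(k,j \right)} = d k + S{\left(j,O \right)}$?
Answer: $\frac{9530075249}{758774044} \approx 12.56$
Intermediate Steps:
$S{\left(b,Q \right)} = 1$
$d = -32$
$h{\left(k,j \right)} = 1 - 32 k$ ($h{\left(k,j \right)} = - 32 k + 1 = 1 - 32 k$)
$\frac{h{\left(656,256 \right)}}{-430388} + \frac{88228}{7052} = \frac{1 - 20992}{-430388} + \frac{88228}{7052} = \left(1 - 20992\right) \left(- \frac{1}{430388}\right) + 88228 \cdot \frac{1}{7052} = \left(-20991\right) \left(- \frac{1}{430388}\right) + \frac{22057}{1763} = \frac{20991}{430388} + \frac{22057}{1763} = \frac{9530075249}{758774044}$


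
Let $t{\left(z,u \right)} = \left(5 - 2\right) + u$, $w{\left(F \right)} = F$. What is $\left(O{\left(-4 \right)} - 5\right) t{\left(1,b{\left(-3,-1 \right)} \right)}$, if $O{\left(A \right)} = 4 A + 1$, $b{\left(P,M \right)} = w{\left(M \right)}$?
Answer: $-40$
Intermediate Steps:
$b{\left(P,M \right)} = M$
$O{\left(A \right)} = 1 + 4 A$
$t{\left(z,u \right)} = 3 + u$
$\left(O{\left(-4 \right)} - 5\right) t{\left(1,b{\left(-3,-1 \right)} \right)} = \left(\left(1 + 4 \left(-4\right)\right) - 5\right) \left(3 - 1\right) = \left(\left(1 - 16\right) + \left(-14 + 9\right)\right) 2 = \left(-15 - 5\right) 2 = \left(-20\right) 2 = -40$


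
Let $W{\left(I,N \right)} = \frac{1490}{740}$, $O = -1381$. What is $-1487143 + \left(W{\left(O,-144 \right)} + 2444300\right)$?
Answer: $\frac{70829767}{74} \approx 9.5716 \cdot 10^{5}$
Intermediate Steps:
$W{\left(I,N \right)} = \frac{149}{74}$ ($W{\left(I,N \right)} = 1490 \cdot \frac{1}{740} = \frac{149}{74}$)
$-1487143 + \left(W{\left(O,-144 \right)} + 2444300\right) = -1487143 + \left(\frac{149}{74} + 2444300\right) = -1487143 + \frac{180878349}{74} = \frac{70829767}{74}$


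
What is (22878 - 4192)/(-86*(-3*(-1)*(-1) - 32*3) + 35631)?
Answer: 18686/44145 ≈ 0.42329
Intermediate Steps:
(22878 - 4192)/(-86*(-3*(-1)*(-1) - 32*3) + 35631) = 18686/(-86*(3*(-1) - 96) + 35631) = 18686/(-86*(-3 - 96) + 35631) = 18686/(-86*(-99) + 35631) = 18686/(8514 + 35631) = 18686/44145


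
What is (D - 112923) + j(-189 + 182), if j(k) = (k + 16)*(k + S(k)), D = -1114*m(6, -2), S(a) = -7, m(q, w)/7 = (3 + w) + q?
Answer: -167635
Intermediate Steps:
m(q, w) = 21 + 7*q + 7*w (m(q, w) = 7*((3 + w) + q) = 7*(3 + q + w) = 21 + 7*q + 7*w)
D = -54586 (D = -1114*(21 + 7*6 + 7*(-2)) = -1114*(21 + 42 - 14) = -1114*49 = -54586)
j(k) = (-7 + k)*(16 + k) (j(k) = (k + 16)*(k - 7) = (16 + k)*(-7 + k) = (-7 + k)*(16 + k))
(D - 112923) + j(-189 + 182) = (-54586 - 112923) + (-112 + (-189 + 182)² + 9*(-189 + 182)) = -167509 + (-112 + (-7)² + 9*(-7)) = -167509 + (-112 + 49 - 63) = -167509 - 126 = -167635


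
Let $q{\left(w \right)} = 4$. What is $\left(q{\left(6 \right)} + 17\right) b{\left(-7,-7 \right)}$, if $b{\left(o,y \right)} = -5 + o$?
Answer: $-252$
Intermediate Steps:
$\left(q{\left(6 \right)} + 17\right) b{\left(-7,-7 \right)} = \left(4 + 17\right) \left(-5 - 7\right) = 21 \left(-12\right) = -252$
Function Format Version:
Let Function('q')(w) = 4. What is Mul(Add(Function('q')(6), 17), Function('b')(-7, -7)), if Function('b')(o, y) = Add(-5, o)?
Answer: -252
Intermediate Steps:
Mul(Add(Function('q')(6), 17), Function('b')(-7, -7)) = Mul(Add(4, 17), Add(-5, -7)) = Mul(21, -12) = -252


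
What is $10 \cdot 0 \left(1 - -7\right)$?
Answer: $0$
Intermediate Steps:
$10 \cdot 0 \left(1 - -7\right) = 0 \left(1 + 7\right) = 0 \cdot 8 = 0$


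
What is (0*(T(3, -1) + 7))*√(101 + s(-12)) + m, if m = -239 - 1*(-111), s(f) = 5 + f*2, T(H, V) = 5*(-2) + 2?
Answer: -128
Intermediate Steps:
T(H, V) = -8 (T(H, V) = -10 + 2 = -8)
s(f) = 5 + 2*f
m = -128 (m = -239 + 111 = -128)
(0*(T(3, -1) + 7))*√(101 + s(-12)) + m = (0*(-8 + 7))*√(101 + (5 + 2*(-12))) - 128 = (0*(-1))*√(101 + (5 - 24)) - 128 = 0*√(101 - 19) - 128 = 0*√82 - 128 = 0 - 128 = -128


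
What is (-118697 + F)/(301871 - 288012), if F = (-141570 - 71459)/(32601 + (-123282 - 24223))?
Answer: -13638547059/1592454536 ≈ -8.5645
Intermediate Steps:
F = 213029/114904 (F = -213029/(32601 - 147505) = -213029/(-114904) = -213029*(-1/114904) = 213029/114904 ≈ 1.8540)
(-118697 + F)/(301871 - 288012) = (-118697 + 213029/114904)/(301871 - 288012) = -13638547059/114904/13859 = -13638547059/114904*1/13859 = -13638547059/1592454536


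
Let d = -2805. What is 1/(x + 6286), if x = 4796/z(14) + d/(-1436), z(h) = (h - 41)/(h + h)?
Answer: 38772/50958959 ≈ 0.00076085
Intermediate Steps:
z(h) = (-41 + h)/(2*h) (z(h) = (-41 + h)/((2*h)) = (-41 + h)*(1/(2*h)) = (-41 + h)/(2*h))
x = -192761833/38772 (x = 4796/(((1/2)*(-41 + 14)/14)) - 2805/(-1436) = 4796/(((1/2)*(1/14)*(-27))) - 2805*(-1/1436) = 4796/(-27/28) + 2805/1436 = 4796*(-28/27) + 2805/1436 = -134288/27 + 2805/1436 = -192761833/38772 ≈ -4971.7)
1/(x + 6286) = 1/(-192761833/38772 + 6286) = 1/(50958959/38772) = 38772/50958959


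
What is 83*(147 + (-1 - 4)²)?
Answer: 14276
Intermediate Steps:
83*(147 + (-1 - 4)²) = 83*(147 + (-5)²) = 83*(147 + 25) = 83*172 = 14276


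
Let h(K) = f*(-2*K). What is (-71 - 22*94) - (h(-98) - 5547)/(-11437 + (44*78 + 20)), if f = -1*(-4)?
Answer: -17084678/7985 ≈ -2139.6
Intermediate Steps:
f = 4
h(K) = -8*K (h(K) = 4*(-2*K) = -8*K)
(-71 - 22*94) - (h(-98) - 5547)/(-11437 + (44*78 + 20)) = (-71 - 22*94) - (-8*(-98) - 5547)/(-11437 + (44*78 + 20)) = (-71 - 2068) - (784 - 5547)/(-11437 + (3432 + 20)) = -2139 - (-4763)/(-11437 + 3452) = -2139 - (-4763)/(-7985) = -2139 - (-4763)*(-1)/7985 = -2139 - 1*4763/7985 = -2139 - 4763/7985 = -17084678/7985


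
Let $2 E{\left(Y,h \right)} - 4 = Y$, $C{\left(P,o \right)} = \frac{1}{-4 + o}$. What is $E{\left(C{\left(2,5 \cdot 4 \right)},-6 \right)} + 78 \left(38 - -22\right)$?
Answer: $\frac{149825}{32} \approx 4682.0$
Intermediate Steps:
$E{\left(Y,h \right)} = 2 + \frac{Y}{2}$
$E{\left(C{\left(2,5 \cdot 4 \right)},-6 \right)} + 78 \left(38 - -22\right) = \left(2 + \frac{1}{2 \left(-4 + 5 \cdot 4\right)}\right) + 78 \left(38 - -22\right) = \left(2 + \frac{1}{2 \left(-4 + 20\right)}\right) + 78 \left(38 + 22\right) = \left(2 + \frac{1}{2 \cdot 16}\right) + 78 \cdot 60 = \left(2 + \frac{1}{2} \cdot \frac{1}{16}\right) + 4680 = \left(2 + \frac{1}{32}\right) + 4680 = \frac{65}{32} + 4680 = \frac{149825}{32}$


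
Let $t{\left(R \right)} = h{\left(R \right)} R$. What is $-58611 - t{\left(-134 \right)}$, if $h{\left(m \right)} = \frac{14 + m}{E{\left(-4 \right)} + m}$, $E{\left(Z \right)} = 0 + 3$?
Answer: $- \frac{7661961}{131} \approx -58488.0$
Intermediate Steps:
$E{\left(Z \right)} = 3$
$h{\left(m \right)} = \frac{14 + m}{3 + m}$
$t{\left(R \right)} = \frac{R \left(14 + R\right)}{3 + R}$ ($t{\left(R \right)} = \frac{14 + R}{3 + R} R = \frac{R \left(14 + R\right)}{3 + R}$)
$-58611 - t{\left(-134 \right)} = -58611 - - \frac{134 \left(14 - 134\right)}{3 - 134} = -58611 - \left(-134\right) \frac{1}{-131} \left(-120\right) = -58611 - \left(-134\right) \left(- \frac{1}{131}\right) \left(-120\right) = -58611 - - \frac{16080}{131} = -58611 + \frac{16080}{131} = - \frac{7661961}{131}$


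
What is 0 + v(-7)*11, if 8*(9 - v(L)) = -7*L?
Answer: 253/8 ≈ 31.625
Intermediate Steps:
v(L) = 9 + 7*L/8 (v(L) = 9 - (-7)*L/8 = 9 + 7*L/8)
0 + v(-7)*11 = 0 + (9 + (7/8)*(-7))*11 = 0 + (9 - 49/8)*11 = 0 + (23/8)*11 = 0 + 253/8 = 253/8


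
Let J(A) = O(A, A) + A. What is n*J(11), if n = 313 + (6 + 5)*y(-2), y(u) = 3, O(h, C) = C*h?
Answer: 45672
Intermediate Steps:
J(A) = A + A² (J(A) = A*A + A = A² + A = A + A²)
n = 346 (n = 313 + (6 + 5)*3 = 313 + 11*3 = 313 + 33 = 346)
n*J(11) = 346*(11*(1 + 11)) = 346*(11*12) = 346*132 = 45672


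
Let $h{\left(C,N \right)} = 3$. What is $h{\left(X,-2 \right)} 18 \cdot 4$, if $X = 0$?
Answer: $216$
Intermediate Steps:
$h{\left(X,-2 \right)} 18 \cdot 4 = 3 \cdot 18 \cdot 4 = 54 \cdot 4 = 216$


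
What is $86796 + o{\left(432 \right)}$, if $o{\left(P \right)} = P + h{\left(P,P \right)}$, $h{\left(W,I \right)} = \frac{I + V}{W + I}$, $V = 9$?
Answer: $\frac{8373937}{96} \approx 87229.0$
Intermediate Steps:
$h{\left(W,I \right)} = \frac{9 + I}{I + W}$ ($h{\left(W,I \right)} = \frac{I + 9}{W + I} = \frac{9 + I}{I + W}$)
$o{\left(P \right)} = P + \frac{9 + P}{2 P}$ ($o{\left(P \right)} = P + \frac{9 + P}{P + P} = P + \frac{9 + P}{2 P}$)
$86796 + o{\left(432 \right)} = 86796 + \left(\frac{1}{2} + 432 + \frac{9}{2 \cdot 432}\right) = 86796 + \left(\frac{1}{2} + 432 + \frac{9}{2} \cdot \frac{1}{432}\right) = 86796 + \left(\frac{1}{2} + 432 + \frac{1}{96}\right) = 86796 + \frac{41521}{96} = \frac{8373937}{96}$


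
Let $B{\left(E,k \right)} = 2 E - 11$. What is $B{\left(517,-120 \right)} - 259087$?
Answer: $-258064$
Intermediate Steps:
$B{\left(E,k \right)} = -11 + 2 E$
$B{\left(517,-120 \right)} - 259087 = \left(-11 + 2 \cdot 517\right) - 259087 = \left(-11 + 1034\right) - 259087 = 1023 - 259087 = -258064$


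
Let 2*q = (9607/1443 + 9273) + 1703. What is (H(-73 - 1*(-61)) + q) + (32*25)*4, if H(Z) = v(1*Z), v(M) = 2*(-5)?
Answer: 1927255/222 ≈ 8681.3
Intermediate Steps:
v(M) = -10
H(Z) = -10
q = 1219075/222 (q = ((9607/1443 + 9273) + 1703)/2 = ((9607*(1/1443) + 9273) + 1703)/2 = ((739/111 + 9273) + 1703)/2 = (1030042/111 + 1703)/2 = (½)*(1219075/111) = 1219075/222 ≈ 5491.3)
(H(-73 - 1*(-61)) + q) + (32*25)*4 = (-10 + 1219075/222) + (32*25)*4 = 1216855/222 + 800*4 = 1216855/222 + 3200 = 1927255/222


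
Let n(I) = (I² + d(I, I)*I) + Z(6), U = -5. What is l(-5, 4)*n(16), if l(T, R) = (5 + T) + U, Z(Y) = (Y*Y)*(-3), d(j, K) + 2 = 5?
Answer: -980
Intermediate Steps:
d(j, K) = 3 (d(j, K) = -2 + 5 = 3)
Z(Y) = -3*Y² (Z(Y) = Y²*(-3) = -3*Y²)
l(T, R) = T (l(T, R) = (5 + T) - 5 = T)
n(I) = -108 + I² + 3*I (n(I) = (I² + 3*I) - 3*6² = (I² + 3*I) - 3*36 = (I² + 3*I) - 108 = -108 + I² + 3*I)
l(-5, 4)*n(16) = -5*(-108 + 16² + 3*16) = -5*(-108 + 256 + 48) = -5*196 = -980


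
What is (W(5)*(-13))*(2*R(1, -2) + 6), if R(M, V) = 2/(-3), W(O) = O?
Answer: -910/3 ≈ -303.33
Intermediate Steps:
R(M, V) = -⅔ (R(M, V) = 2*(-⅓) = -⅔)
(W(5)*(-13))*(2*R(1, -2) + 6) = (5*(-13))*(2*(-⅔) + 6) = -65*(-4/3 + 6) = -65*14/3 = -910/3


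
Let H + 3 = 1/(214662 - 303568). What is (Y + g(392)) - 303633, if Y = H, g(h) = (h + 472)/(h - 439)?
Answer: -1268844738983/4178582 ≈ -3.0365e+5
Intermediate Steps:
H = -266719/88906 (H = -3 + 1/(214662 - 303568) = -3 + 1/(-88906) = -3 - 1/88906 = -266719/88906 ≈ -3.0000)
g(h) = (472 + h)/(-439 + h)
Y = -266719/88906 ≈ -3.0000
(Y + g(392)) - 303633 = (-266719/88906 + (472 + 392)/(-439 + 392)) - 303633 = (-266719/88906 + 864/(-47)) - 303633 = (-266719/88906 - 1/47*864) - 303633 = (-266719/88906 - 864/47) - 303633 = -89350577/4178582 - 303633 = -1268844738983/4178582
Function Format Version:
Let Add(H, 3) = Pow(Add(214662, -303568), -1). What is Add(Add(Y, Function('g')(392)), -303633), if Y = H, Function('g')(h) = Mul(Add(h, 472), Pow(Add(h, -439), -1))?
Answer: Rational(-1268844738983, 4178582) ≈ -3.0365e+5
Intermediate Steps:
H = Rational(-266719, 88906) (H = Add(-3, Pow(Add(214662, -303568), -1)) = Add(-3, Pow(-88906, -1)) = Add(-3, Rational(-1, 88906)) = Rational(-266719, 88906) ≈ -3.0000)
Function('g')(h) = Mul(Pow(Add(-439, h), -1), Add(472, h)) (Function('g')(h) = Mul(Add(472, h), Pow(Add(-439, h), -1)) = Mul(Pow(Add(-439, h), -1), Add(472, h)))
Y = Rational(-266719, 88906) ≈ -3.0000
Add(Add(Y, Function('g')(392)), -303633) = Add(Add(Rational(-266719, 88906), Mul(Pow(Add(-439, 392), -1), Add(472, 392))), -303633) = Add(Add(Rational(-266719, 88906), Mul(Pow(-47, -1), 864)), -303633) = Add(Add(Rational(-266719, 88906), Mul(Rational(-1, 47), 864)), -303633) = Add(Add(Rational(-266719, 88906), Rational(-864, 47)), -303633) = Add(Rational(-89350577, 4178582), -303633) = Rational(-1268844738983, 4178582)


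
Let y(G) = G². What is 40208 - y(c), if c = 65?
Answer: 35983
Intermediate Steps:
40208 - y(c) = 40208 - 1*65² = 40208 - 1*4225 = 40208 - 4225 = 35983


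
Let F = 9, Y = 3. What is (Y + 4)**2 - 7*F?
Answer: -14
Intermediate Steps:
(Y + 4)**2 - 7*F = (3 + 4)**2 - 7*9 = 7**2 - 63 = 49 - 63 = -14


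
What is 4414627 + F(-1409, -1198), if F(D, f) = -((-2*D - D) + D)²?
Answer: -3526497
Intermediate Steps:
F(D, f) = -4*D² (F(D, f) = -(-3*D + D)² = -(-2*D)² = -4*D²)
4414627 + F(-1409, -1198) = 4414627 - 4*(-1409)² = 4414627 - 4*1985281 = 4414627 - 7941124 = -3526497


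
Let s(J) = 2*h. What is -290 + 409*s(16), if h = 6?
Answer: 4618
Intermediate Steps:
s(J) = 12 (s(J) = 2*6 = 12)
-290 + 409*s(16) = -290 + 409*12 = -290 + 4908 = 4618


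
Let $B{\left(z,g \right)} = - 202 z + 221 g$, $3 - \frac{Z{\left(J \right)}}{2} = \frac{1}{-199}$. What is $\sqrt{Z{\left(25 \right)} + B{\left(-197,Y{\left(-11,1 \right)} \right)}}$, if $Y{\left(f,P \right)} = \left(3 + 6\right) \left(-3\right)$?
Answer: $\frac{\sqrt{1339821031}}{199} \approx 183.94$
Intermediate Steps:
$Y{\left(f,P \right)} = -27$ ($Y{\left(f,P \right)} = 9 \left(-3\right) = -27$)
$Z{\left(J \right)} = \frac{1196}{199}$ ($Z{\left(J \right)} = 6 - \frac{2}{-199} = 6 - - \frac{2}{199} = 6 + \frac{2}{199} = \frac{1196}{199}$)
$\sqrt{Z{\left(25 \right)} + B{\left(-197,Y{\left(-11,1 \right)} \right)}} = \sqrt{\frac{1196}{199} + \left(\left(-202\right) \left(-197\right) + 221 \left(-27\right)\right)} = \sqrt{\frac{1196}{199} + \left(39794 - 5967\right)} = \sqrt{\frac{1196}{199} + 33827} = \sqrt{\frac{6732769}{199}} = \frac{\sqrt{1339821031}}{199}$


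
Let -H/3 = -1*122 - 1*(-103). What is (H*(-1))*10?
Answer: -570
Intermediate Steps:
H = 57 (H = -3*(-1*122 - 1*(-103)) = -3*(-122 + 103) = -3*(-19) = 57)
(H*(-1))*10 = (57*(-1))*10 = -57*10 = -570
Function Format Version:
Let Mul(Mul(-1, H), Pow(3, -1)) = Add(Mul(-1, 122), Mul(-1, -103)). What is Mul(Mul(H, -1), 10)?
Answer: -570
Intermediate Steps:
H = 57 (H = Mul(-3, Add(Mul(-1, 122), Mul(-1, -103))) = Mul(-3, Add(-122, 103)) = Mul(-3, -19) = 57)
Mul(Mul(H, -1), 10) = Mul(Mul(57, -1), 10) = Mul(-57, 10) = -570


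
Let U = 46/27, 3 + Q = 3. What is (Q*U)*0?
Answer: 0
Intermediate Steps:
Q = 0 (Q = -3 + 3 = 0)
U = 46/27 (U = 46*(1/27) = 46/27 ≈ 1.7037)
(Q*U)*0 = (0*(46/27))*0 = 0*0 = 0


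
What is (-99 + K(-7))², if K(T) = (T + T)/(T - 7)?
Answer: 9604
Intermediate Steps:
K(T) = 2*T/(-7 + T) (K(T) = (2*T)/(-7 + T) = 2*T/(-7 + T))
(-99 + K(-7))² = (-99 + 2*(-7)/(-7 - 7))² = (-99 + 2*(-7)/(-14))² = (-99 + 2*(-7)*(-1/14))² = (-99 + 1)² = (-98)² = 9604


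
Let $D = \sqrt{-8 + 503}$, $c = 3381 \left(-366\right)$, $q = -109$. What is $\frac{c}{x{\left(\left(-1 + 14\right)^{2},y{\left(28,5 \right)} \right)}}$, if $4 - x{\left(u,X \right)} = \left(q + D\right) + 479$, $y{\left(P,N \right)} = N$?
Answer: $\frac{16774268}{4943} - \frac{137494 \sqrt{55}}{4943} \approx 3187.3$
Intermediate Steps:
$c = -1237446$
$D = 3 \sqrt{55}$ ($D = \sqrt{495} = 3 \sqrt{55} \approx 22.249$)
$x{\left(u,X \right)} = -366 - 3 \sqrt{55}$ ($x{\left(u,X \right)} = 4 - \left(\left(-109 + 3 \sqrt{55}\right) + 479\right) = 4 - \left(370 + 3 \sqrt{55}\right) = -366 - 3 \sqrt{55}$)
$\frac{c}{x{\left(\left(-1 + 14\right)^{2},y{\left(28,5 \right)} \right)}} = - \frac{1237446}{-366 - 3 \sqrt{55}}$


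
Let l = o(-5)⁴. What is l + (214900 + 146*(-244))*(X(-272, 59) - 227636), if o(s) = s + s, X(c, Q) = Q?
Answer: -40799084252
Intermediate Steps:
o(s) = 2*s
l = 10000 (l = (2*(-5))⁴ = (-10)⁴ = 10000)
l + (214900 + 146*(-244))*(X(-272, 59) - 227636) = 10000 + (214900 + 146*(-244))*(59 - 227636) = 10000 + (214900 - 35624)*(-227577) = 10000 + 179276*(-227577) = 10000 - 40799094252 = -40799084252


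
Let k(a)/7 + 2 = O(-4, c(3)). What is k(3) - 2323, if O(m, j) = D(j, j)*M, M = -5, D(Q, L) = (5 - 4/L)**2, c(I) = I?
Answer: -25268/9 ≈ -2807.6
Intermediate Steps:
O(m, j) = -5*(-4 + 5*j)**2/j**2 (O(m, j) = ((-4 + 5*j)**2/j**2)*(-5) = -5*(-4 + 5*j)**2/j**2)
k(a) = -4361/9 (k(a) = -14 + 7*(-5*(-4 + 5*3)**2/3**2) = -14 + 7*(-5*1/9*(-4 + 15)**2) = -14 + 7*(-5*1/9*11**2) = -14 + 7*(-5*1/9*121) = -14 + 7*(-605/9) = -14 - 4235/9 = -4361/9)
k(3) - 2323 = -4361/9 - 2323 = -25268/9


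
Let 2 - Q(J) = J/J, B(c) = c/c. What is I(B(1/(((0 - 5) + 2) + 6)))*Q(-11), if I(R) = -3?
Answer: -3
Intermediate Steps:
B(c) = 1
Q(J) = 1 (Q(J) = 2 - J/J = 2 - 1*1 = 2 - 1 = 1)
I(B(1/(((0 - 5) + 2) + 6)))*Q(-11) = -3*1 = -3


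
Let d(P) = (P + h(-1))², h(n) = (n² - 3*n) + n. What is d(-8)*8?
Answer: 200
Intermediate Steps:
h(n) = n² - 2*n
d(P) = (3 + P)² (d(P) = (P - (-2 - 1))² = (P - 1*(-3))² = (P + 3)² = (3 + P)²)
d(-8)*8 = (3 - 8)²*8 = (-5)²*8 = 25*8 = 200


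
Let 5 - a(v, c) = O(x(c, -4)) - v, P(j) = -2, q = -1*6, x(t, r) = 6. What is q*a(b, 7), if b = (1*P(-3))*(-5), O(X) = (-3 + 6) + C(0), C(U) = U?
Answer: -72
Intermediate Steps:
q = -6
O(X) = 3 (O(X) = (-3 + 6) + 0 = 3 + 0 = 3)
b = 10 (b = (1*(-2))*(-5) = -2*(-5) = 10)
a(v, c) = 2 + v (a(v, c) = 5 - (3 - v) = 5 + (-3 + v) = 2 + v)
q*a(b, 7) = -6*(2 + 10) = -6*12 = -72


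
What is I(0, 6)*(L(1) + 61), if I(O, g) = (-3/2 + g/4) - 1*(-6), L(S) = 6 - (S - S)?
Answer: 402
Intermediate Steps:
L(S) = 6 (L(S) = 6 - 1*0 = 6 + 0 = 6)
I(O, g) = 9/2 + g/4 (I(O, g) = (-3*½ + g*(¼)) + 6 = (-3/2 + g/4) + 6 = 9/2 + g/4)
I(0, 6)*(L(1) + 61) = (9/2 + (¼)*6)*(6 + 61) = (9/2 + 3/2)*67 = 6*67 = 402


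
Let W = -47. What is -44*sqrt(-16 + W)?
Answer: -132*I*sqrt(7) ≈ -349.24*I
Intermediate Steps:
-44*sqrt(-16 + W) = -44*sqrt(-16 - 47) = -132*I*sqrt(7)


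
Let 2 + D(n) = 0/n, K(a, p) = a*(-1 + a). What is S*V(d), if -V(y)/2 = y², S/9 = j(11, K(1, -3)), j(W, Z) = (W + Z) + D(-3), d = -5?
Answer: -4050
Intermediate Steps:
D(n) = -2 (D(n) = -2 + 0/n = -2 + 0 = -2)
j(W, Z) = -2 + W + Z (j(W, Z) = (W + Z) - 2 = -2 + W + Z)
S = 81 (S = 9*(-2 + 11 + 1*(-1 + 1)) = 9*(-2 + 11 + 1*0) = 9*(-2 + 11 + 0) = 9*9 = 81)
V(y) = -2*y²
S*V(d) = 81*(-2*(-5)²) = 81*(-2*25) = 81*(-50) = -4050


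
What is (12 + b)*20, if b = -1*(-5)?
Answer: 340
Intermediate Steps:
b = 5
(12 + b)*20 = (12 + 5)*20 = 17*20 = 340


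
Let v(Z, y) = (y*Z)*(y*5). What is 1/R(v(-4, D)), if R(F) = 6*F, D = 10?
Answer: -1/12000 ≈ -8.3333e-5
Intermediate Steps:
v(Z, y) = 5*Z*y**2 (v(Z, y) = (Z*y)*(5*y) = 5*Z*y**2)
1/R(v(-4, D)) = 1/(6*(5*(-4)*10**2)) = 1/(6*(5*(-4)*100)) = 1/(6*(-2000)) = 1/(-12000) = -1/12000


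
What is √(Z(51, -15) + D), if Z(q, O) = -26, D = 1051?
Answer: 5*√41 ≈ 32.016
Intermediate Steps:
√(Z(51, -15) + D) = √(-26 + 1051) = √1025 = 5*√41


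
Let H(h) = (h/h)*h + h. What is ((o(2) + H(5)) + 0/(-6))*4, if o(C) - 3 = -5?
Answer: 32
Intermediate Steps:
o(C) = -2 (o(C) = 3 - 5 = -2)
H(h) = 2*h (H(h) = 1*h + h = h + h = 2*h)
((o(2) + H(5)) + 0/(-6))*4 = ((-2 + 2*5) + 0/(-6))*4 = ((-2 + 10) + 0*(-⅙))*4 = (8 + 0)*4 = 8*4 = 32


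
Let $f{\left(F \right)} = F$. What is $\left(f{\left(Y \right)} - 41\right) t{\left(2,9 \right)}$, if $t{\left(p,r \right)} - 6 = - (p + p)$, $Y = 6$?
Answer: $-70$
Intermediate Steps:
$t{\left(p,r \right)} = 6 - 2 p$ ($t{\left(p,r \right)} = 6 - \left(p + p\right) = 6 - 2 p$)
$\left(f{\left(Y \right)} - 41\right) t{\left(2,9 \right)} = \left(6 - 41\right) \left(6 - 4\right) = - 35 \left(6 - 4\right) = \left(-35\right) 2 = -70$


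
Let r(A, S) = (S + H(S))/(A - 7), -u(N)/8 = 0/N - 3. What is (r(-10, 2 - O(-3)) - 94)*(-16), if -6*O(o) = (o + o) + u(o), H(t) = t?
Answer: 25728/17 ≈ 1513.4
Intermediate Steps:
u(N) = 24 (u(N) = -8*(0/N - 3) = -8*(0 - 3) = -8*(-3) = 24)
O(o) = -4 - o/3 (O(o) = -((o + o) + 24)/6 = -(2*o + 24)/6 = -(24 + 2*o)/6 = -4 - o/3)
r(A, S) = 2*S/(-7 + A) (r(A, S) = (S + S)/(A - 7) = (2*S)/(-7 + A) = 2*S/(-7 + A))
(r(-10, 2 - O(-3)) - 94)*(-16) = (2*(2 - (-4 - 1/3*(-3)))/(-7 - 10) - 94)*(-16) = (2*(2 - (-4 + 1))/(-17) - 94)*(-16) = (2*(2 - 1*(-3))*(-1/17) - 94)*(-16) = (2*(2 + 3)*(-1/17) - 94)*(-16) = (2*5*(-1/17) - 94)*(-16) = (-10/17 - 94)*(-16) = -1608/17*(-16) = 25728/17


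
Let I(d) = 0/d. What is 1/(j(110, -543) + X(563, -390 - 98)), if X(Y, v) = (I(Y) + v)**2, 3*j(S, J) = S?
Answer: 3/714542 ≈ 4.1985e-6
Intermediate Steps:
j(S, J) = S/3
I(d) = 0
X(Y, v) = v**2 (X(Y, v) = (0 + v)**2 = v**2)
1/(j(110, -543) + X(563, -390 - 98)) = 1/((1/3)*110 + (-390 - 98)**2) = 1/(110/3 + (-488)**2) = 1/(110/3 + 238144) = 1/(714542/3) = 3/714542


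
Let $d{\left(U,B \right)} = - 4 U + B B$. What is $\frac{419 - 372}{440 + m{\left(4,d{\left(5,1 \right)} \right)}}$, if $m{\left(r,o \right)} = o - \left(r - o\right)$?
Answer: $\frac{47}{398} \approx 0.11809$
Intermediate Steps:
$d{\left(U,B \right)} = B^{2} - 4 U$ ($d{\left(U,B \right)} = - 4 U + B^{2} = B^{2} - 4 U$)
$m{\left(r,o \right)} = - r + 2 o$ ($m{\left(r,o \right)} = o + \left(o - r\right) = - r + 2 o$)
$\frac{419 - 372}{440 + m{\left(4,d{\left(5,1 \right)} \right)}} = \frac{419 - 372}{440 + \left(\left(-1\right) 4 + 2 \left(1^{2} - 20\right)\right)} = \frac{47}{440 + \left(-4 + 2 \left(1 - 20\right)\right)} = \frac{47}{440 + \left(-4 + 2 \left(-19\right)\right)} = \frac{47}{440 - 42} = \frac{47}{398}$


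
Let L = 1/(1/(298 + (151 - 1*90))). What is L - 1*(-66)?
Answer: 425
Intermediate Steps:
L = 359 (L = 1/(1/(298 + (151 - 90))) = 1/(1/(298 + 61)) = 1/(1/359) = 359)
L - 1*(-66) = 359 - 1*(-66) = 359 + 66 = 425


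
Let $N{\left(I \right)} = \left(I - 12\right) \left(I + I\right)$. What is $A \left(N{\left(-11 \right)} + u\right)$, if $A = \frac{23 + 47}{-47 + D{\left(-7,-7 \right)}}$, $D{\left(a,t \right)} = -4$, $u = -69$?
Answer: $- \frac{30590}{51} \approx -599.8$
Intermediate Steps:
$N{\left(I \right)} = 2 I \left(-12 + I\right)$ ($N{\left(I \right)} = \left(-12 + I\right) 2 I = 2 I \left(-12 + I\right)$)
$A = - \frac{70}{51}$ ($A = \frac{23 + 47}{-47 - 4} = \frac{70}{-51} = 70 \left(- \frac{1}{51}\right) = - \frac{70}{51} \approx -1.3725$)
$A \left(N{\left(-11 \right)} + u\right) = - \frac{70 \left(2 \left(-11\right) \left(-12 - 11\right) - 69\right)}{51} = - \frac{70 \left(2 \left(-11\right) \left(-23\right) - 69\right)}{51} = - \frac{70 \left(506 - 69\right)}{51} = \left(- \frac{70}{51}\right) 437 = - \frac{30590}{51}$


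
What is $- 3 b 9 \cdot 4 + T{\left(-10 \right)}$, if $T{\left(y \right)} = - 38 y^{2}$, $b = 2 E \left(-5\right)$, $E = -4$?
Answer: $-8120$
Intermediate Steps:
$b = 40$ ($b = 2 \left(-4\right) \left(-5\right) = \left(-8\right) \left(-5\right) = 40$)
$- 3 b 9 \cdot 4 + T{\left(-10 \right)} = \left(-3\right) 40 \cdot 9 \cdot 4 - 38 \left(-10\right)^{2} = \left(-120\right) 9 \cdot 4 - 3800 = \left(-1080\right) 4 - 3800 = -4320 - 3800 = -8120$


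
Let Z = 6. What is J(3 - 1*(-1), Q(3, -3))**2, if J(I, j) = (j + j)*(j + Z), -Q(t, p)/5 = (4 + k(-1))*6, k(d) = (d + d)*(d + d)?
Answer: 12615782400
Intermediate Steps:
k(d) = 4*d**2 (k(d) = (2*d)*(2*d) = 4*d**2)
Q(t, p) = -240 (Q(t, p) = -5*(4 + 4*(-1)**2)*6 = -5*(4 + 4*1)*6 = -5*(4 + 4)*6 = -40*6 = -5*48 = -240)
J(I, j) = 2*j*(6 + j) (J(I, j) = (j + j)*(j + 6) = (2*j)*(6 + j) = 2*j*(6 + j))
J(3 - 1*(-1), Q(3, -3))**2 = (2*(-240)*(6 - 240))**2 = (2*(-240)*(-234))**2 = 112320**2 = 12615782400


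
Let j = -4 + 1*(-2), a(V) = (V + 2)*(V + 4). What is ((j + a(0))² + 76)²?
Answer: 6400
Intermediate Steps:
a(V) = (2 + V)*(4 + V)
j = -6 (j = -4 - 2 = -6)
((j + a(0))² + 76)² = ((-6 + (8 + 0² + 6*0))² + 76)² = ((-6 + (8 + 0 + 0))² + 76)² = ((-6 + 8)² + 76)² = (2² + 76)² = (4 + 76)² = 80² = 6400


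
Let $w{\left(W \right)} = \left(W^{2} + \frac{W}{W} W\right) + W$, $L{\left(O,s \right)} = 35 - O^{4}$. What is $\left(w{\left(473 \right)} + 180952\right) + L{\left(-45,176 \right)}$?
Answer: $-3694963$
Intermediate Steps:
$w{\left(W \right)} = W^{2} + 2 W$ ($w{\left(W \right)} = \left(W^{2} + 1 W\right) + W = \left(W^{2} + W\right) + W = \left(W + W^{2}\right) + W = W^{2} + 2 W$)
$\left(w{\left(473 \right)} + 180952\right) + L{\left(-45,176 \right)} = \left(473 \left(2 + 473\right) + 180952\right) + \left(35 - \left(-45\right)^{4}\right) = \left(473 \cdot 475 + 180952\right) + \left(35 - 4100625\right) = \left(224675 + 180952\right) + \left(35 - 4100625\right) = 405627 - 4100590 = -3694963$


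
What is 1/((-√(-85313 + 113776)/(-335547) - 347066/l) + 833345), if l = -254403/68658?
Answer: 157650471710602337763549/146143687986358911101521041346 - 506823946227*√28463/146143687986358911101521041346 ≈ 1.0787e-6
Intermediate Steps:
l = -84801/22886 (l = -254403*1/68658 = -84801/22886 ≈ -3.7054)
1/((-√(-85313 + 113776)/(-335547) - 347066/l) + 833345) = 1/((-√(-85313 + 113776)/(-335547) - 347066/(-84801/22886)) + 833345) = 1/((-√28463*(-1/335547) - 347066*(-22886/84801)) + 833345) = 1/((√28463/335547 + 7942952476/84801) + 833345) = 1/((7942952476/84801 + √28463/335547) + 833345) = 1/(78611441821/84801 + √28463/335547)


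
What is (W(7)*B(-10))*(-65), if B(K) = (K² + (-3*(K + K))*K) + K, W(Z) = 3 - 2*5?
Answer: -232050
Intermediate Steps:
W(Z) = -7 (W(Z) = 3 - 10 = -7)
B(K) = K - 5*K² (B(K) = (K² + (-6*K)*K) + K = (K² - 6*K²) + K = -5*K² + K = K - 5*K²)
(W(7)*B(-10))*(-65) = -(-70)*(1 - 5*(-10))*(-65) = -(-70)*(1 + 50)*(-65) = -(-70)*51*(-65) = -7*(-510)*(-65) = 3570*(-65) = -232050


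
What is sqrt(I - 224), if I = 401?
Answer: sqrt(177) ≈ 13.304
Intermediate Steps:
sqrt(I - 224) = sqrt(401 - 224) = sqrt(177)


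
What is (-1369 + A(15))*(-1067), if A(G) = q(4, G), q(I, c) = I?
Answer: 1456455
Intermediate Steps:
A(G) = 4
(-1369 + A(15))*(-1067) = (-1369 + 4)*(-1067) = -1365*(-1067) = 1456455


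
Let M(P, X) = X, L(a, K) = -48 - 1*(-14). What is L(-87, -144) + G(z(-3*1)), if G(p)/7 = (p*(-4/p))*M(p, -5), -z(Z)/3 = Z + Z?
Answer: 106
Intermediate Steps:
z(Z) = -6*Z (z(Z) = -3*(Z + Z) = -6*Z)
L(a, K) = -34 (L(a, K) = -48 + 14 = -34)
G(p) = 140 (G(p) = 7*((p*(-4/p))*(-5)) = 7*(-4*(-5)) = 7*20 = 140)
L(-87, -144) + G(z(-3*1)) = -34 + 140 = 106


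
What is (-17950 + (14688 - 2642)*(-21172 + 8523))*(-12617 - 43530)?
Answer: 8556118031188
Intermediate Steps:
(-17950 + (14688 - 2642)*(-21172 + 8523))*(-12617 - 43530) = (-17950 + 12046*(-12649))*(-56147) = (-17950 - 152369854)*(-56147) = -152387804*(-56147) = 8556118031188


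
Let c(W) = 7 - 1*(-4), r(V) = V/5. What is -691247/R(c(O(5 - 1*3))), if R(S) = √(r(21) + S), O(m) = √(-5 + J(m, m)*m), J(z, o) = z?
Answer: -691247*√95/38 ≈ -1.7730e+5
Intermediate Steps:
r(V) = V/5 (r(V) = V*(⅕) = V/5)
O(m) = √(-5 + m²) (O(m) = √(-5 + m*m) = √(-5 + m²))
c(W) = 11 (c(W) = 7 + 4 = 11)
R(S) = √(21/5 + S) (R(S) = √((⅕)*21 + S) = √(21/5 + S))
-691247/R(c(O(5 - 1*3))) = -691247*5/√(105 + 25*11) = -691247*5/√(105 + 275) = -691247*√95/38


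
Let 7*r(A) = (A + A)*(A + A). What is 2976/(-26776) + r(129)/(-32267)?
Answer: -306812976/755983543 ≈ -0.40585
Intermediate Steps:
r(A) = 4*A²/7 (r(A) = ((A + A)*(A + A))/7 = ((2*A)*(2*A))/7 = (4*A²)/7 = 4*A²/7)
2976/(-26776) + r(129)/(-32267) = 2976/(-26776) + ((4/7)*129²)/(-32267) = 2976*(-1/26776) + ((4/7)*16641)*(-1/32267) = -372/3347 + (66564/7)*(-1/32267) = -372/3347 - 66564/225869 = -306812976/755983543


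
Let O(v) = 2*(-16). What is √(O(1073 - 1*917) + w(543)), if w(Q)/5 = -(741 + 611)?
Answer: 2*I*√1698 ≈ 82.414*I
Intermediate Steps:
w(Q) = -6760 (w(Q) = 5*(-(741 + 611)) = 5*(-1*1352) = 5*(-1352) = -6760)
O(v) = -32
√(O(1073 - 1*917) + w(543)) = √(-32 - 6760) = √(-6792) = 2*I*√1698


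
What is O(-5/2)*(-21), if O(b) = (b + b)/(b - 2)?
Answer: -70/3 ≈ -23.333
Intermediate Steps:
O(b) = 2*b/(-2 + b) (O(b) = (2*b)/(-2 + b) = 2*b/(-2 + b))
O(-5/2)*(-21) = (2*(-5/2)/(-2 - 5/2))*(-21) = (2*(-5/2)/(-9/2))*(-21) = (2*(-5/2)*(-2/9))*(-21) = (10/9)*(-21) = -70/3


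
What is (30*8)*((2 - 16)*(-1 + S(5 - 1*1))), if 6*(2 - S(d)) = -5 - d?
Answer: -8400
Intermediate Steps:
S(d) = 17/6 + d/6 (S(d) = 2 - (-5 - d)/6 = 2 + (⅚ + d/6) = 17/6 + d/6)
(30*8)*((2 - 16)*(-1 + S(5 - 1*1))) = (30*8)*((2 - 16)*(-1 + (17/6 + (5 - 1*1)/6))) = 240*(-14*(-1 + (17/6 + (5 - 1)/6))) = 240*(-14*(-1 + (17/6 + (⅙)*4))) = 240*(-14*(-1 + (17/6 + ⅔))) = 240*(-14*(-1 + 7/2)) = 240*(-14*5/2) = 240*(-35) = -8400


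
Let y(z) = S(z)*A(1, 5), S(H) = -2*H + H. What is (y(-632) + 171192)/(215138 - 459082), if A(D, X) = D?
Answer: -21478/30493 ≈ -0.70436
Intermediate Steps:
S(H) = -H
y(z) = -z (y(z) = -z*1 = -z)
(y(-632) + 171192)/(215138 - 459082) = (-1*(-632) + 171192)/(215138 - 459082) = (632 + 171192)/(-243944) = 171824*(-1/243944) = -21478/30493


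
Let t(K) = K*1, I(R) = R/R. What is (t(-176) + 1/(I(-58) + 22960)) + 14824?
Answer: 336332729/22961 ≈ 14648.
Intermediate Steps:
I(R) = 1
t(K) = K
(t(-176) + 1/(I(-58) + 22960)) + 14824 = (-176 + 1/(1 + 22960)) + 14824 = (-176 + 1/22961) + 14824 = -4041135/22961 + 14824 = 336332729/22961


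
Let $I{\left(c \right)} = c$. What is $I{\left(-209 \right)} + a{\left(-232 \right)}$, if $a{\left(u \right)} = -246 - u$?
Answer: $-223$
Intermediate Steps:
$I{\left(-209 \right)} + a{\left(-232 \right)} = -209 - 14 = -223$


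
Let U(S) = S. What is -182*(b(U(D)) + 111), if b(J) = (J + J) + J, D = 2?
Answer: -21294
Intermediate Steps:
b(J) = 3*J (b(J) = 2*J + J = 3*J)
-182*(b(U(D)) + 111) = -182*(3*2 + 111) = -182*(6 + 111) = -182*117 = -21294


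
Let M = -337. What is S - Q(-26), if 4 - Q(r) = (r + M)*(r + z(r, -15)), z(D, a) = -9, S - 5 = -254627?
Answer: -241921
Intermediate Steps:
S = -254622 (S = 5 - 254627 = -254622)
Q(r) = 4 - (-337 + r)*(-9 + r) (Q(r) = 4 - (r - 337)*(r - 9) = 4 - (-337 + r)*(-9 + r))
S - Q(-26) = -254622 - (-3029 - 1*(-26)² + 346*(-26)) = -254622 - (-3029 - 1*676 - 8996) = -254622 - (-3029 - 676 - 8996) = -254622 - 1*(-12701) = -254622 + 12701 = -241921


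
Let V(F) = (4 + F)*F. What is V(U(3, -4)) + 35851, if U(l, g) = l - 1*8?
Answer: 35856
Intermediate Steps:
U(l, g) = -8 + l (U(l, g) = l - 8 = -8 + l)
V(F) = F*(4 + F)
V(U(3, -4)) + 35851 = (-8 + 3)*(4 + (-8 + 3)) + 35851 = -5*(4 - 5) + 35851 = -5*(-1) + 35851 = 5 + 35851 = 35856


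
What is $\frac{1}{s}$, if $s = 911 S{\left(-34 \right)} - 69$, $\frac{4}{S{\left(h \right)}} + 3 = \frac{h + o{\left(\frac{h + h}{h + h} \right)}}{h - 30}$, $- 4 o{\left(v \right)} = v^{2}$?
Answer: $- \frac{631}{976403} \approx -0.00064625$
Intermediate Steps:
$o{\left(v \right)} = - \frac{v^{2}}{4}$
$S{\left(h \right)} = \frac{4}{-3 + \frac{- \frac{1}{4} + h}{-30 + h}}$ ($S{\left(h \right)} = \frac{4}{-3 + \frac{h - \frac{\left(\frac{h + h}{h + h}\right)^{2}}{4}}{h - 30}} = \frac{4}{-3 + \frac{h - \frac{\left(\frac{2 h}{2 h}\right)^{2}}{4}}{-30 + h}} = \frac{4}{-3 + \frac{h - \frac{\left(2 h \frac{1}{2 h}\right)^{2}}{4}}{-30 + h}} = \frac{4}{-3 + \frac{h - \frac{1^{2}}{4}}{-30 + h}} = \frac{4}{-3 + \frac{h - \frac{1}{4}}{-30 + h}} = \frac{4}{-3 + \frac{- \frac{1}{4} + h}{-30 + h}}$)
$s = - \frac{976403}{631}$ ($s = 911 \frac{16 \left(30 - -34\right)}{-359 + 8 \left(-34\right)} - 69 = 911 \frac{16 \left(30 + 34\right)}{-359 - 272} - 69 = 911 \cdot 16 \frac{1}{-631} \cdot 64 - 69 = 911 \cdot 16 \left(- \frac{1}{631}\right) 64 - 69 = 911 \left(- \frac{1024}{631}\right) - 69 = - \frac{932864}{631} - 69 = - \frac{976403}{631} \approx -1547.4$)
$\frac{1}{s} = \frac{1}{- \frac{976403}{631}} = - \frac{631}{976403}$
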